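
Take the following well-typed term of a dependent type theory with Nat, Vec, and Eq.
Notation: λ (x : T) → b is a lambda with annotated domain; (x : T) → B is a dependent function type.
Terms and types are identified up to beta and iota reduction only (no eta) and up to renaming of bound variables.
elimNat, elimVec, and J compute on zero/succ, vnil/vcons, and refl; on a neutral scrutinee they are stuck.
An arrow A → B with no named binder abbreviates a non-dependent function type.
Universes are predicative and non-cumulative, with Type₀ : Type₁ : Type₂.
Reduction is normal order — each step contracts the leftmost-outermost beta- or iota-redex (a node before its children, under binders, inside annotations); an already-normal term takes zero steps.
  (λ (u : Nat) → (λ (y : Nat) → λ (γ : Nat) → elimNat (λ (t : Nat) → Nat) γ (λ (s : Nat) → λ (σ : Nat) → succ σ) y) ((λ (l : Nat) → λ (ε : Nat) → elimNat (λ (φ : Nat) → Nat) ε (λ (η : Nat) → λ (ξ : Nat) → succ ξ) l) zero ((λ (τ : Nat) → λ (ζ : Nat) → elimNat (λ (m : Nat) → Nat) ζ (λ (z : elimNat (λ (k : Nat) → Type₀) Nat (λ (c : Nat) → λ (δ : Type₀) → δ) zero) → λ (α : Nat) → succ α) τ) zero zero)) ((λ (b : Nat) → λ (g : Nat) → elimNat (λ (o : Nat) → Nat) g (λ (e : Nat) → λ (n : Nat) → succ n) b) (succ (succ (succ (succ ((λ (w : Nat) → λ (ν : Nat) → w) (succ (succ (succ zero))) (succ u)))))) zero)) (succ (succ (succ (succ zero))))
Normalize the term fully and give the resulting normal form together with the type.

reduced normal form:
  succ (succ (succ (succ (succ (succ (succ zero))))))
type:
  Nat
observation: normalization takes exactly 36 steps under the normal-order strategy.


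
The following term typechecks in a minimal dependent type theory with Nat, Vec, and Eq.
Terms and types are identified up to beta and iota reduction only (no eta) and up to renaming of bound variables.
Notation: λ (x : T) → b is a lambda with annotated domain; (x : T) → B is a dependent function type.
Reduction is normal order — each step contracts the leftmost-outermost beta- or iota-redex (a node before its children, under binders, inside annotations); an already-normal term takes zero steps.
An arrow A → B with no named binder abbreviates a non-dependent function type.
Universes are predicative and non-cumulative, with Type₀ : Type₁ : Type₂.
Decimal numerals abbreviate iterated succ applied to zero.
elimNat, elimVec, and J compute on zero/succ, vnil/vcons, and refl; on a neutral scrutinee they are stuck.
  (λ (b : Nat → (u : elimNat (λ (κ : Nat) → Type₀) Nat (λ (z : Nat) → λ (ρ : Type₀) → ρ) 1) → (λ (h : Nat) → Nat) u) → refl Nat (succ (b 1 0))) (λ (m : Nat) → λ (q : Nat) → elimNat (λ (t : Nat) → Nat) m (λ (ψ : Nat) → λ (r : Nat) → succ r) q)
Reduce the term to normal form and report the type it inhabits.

resulting normal form:
  refl Nat 2
the term's type:
  Eq Nat 2 2
observation: the leftmost-outermost redex is a beta-redex, and normalization takes 4 steps.


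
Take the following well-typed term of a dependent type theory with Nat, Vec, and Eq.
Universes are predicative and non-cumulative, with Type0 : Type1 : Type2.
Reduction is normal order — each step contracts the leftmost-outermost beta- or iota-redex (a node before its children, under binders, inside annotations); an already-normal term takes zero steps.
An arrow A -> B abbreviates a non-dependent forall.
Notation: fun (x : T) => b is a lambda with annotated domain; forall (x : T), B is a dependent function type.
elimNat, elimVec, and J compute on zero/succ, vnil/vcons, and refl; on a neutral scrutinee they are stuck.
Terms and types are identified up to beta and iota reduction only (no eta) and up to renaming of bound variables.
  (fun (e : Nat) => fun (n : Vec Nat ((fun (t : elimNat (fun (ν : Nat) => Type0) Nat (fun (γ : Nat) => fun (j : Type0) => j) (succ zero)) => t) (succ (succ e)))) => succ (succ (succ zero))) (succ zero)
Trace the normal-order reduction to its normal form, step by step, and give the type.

normal-order reduction sequence:
  (fun (e : Nat) => fun (n : Vec Nat ((fun (t : elimNat (fun (ν : Nat) => Type0) Nat (fun (γ : Nat) => fun (j : Type0) => j) (succ zero)) => t) (succ (succ e)))) => succ (succ (succ zero))) (succ zero)
  ~> fun (e : Vec Nat ((fun (n : elimNat (fun (t : Nat) => Type0) Nat (fun (ν : Nat) => fun (γ : Type0) => γ) (succ zero)) => n) (succ (succ (succ zero))))) => succ (succ (succ zero))
  ~> fun (e : Vec Nat (succ (succ (succ zero)))) => succ (succ (succ zero))
inferred type:
  Vec Nat (succ (succ (succ zero))) -> Nat


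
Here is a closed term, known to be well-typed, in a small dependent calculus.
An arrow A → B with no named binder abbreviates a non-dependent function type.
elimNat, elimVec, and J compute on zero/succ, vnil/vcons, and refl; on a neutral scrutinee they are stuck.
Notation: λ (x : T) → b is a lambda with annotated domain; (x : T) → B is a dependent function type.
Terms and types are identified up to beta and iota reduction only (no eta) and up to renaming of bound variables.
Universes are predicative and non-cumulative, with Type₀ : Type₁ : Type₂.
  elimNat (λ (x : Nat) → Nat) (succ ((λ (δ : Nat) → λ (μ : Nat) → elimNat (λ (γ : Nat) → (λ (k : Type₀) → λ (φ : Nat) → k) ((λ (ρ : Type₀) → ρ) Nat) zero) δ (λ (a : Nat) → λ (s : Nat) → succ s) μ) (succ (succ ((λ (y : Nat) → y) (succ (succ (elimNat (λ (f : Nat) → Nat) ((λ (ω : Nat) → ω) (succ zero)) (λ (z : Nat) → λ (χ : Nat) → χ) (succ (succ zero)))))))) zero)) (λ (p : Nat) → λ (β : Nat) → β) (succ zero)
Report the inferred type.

type:
  Nat


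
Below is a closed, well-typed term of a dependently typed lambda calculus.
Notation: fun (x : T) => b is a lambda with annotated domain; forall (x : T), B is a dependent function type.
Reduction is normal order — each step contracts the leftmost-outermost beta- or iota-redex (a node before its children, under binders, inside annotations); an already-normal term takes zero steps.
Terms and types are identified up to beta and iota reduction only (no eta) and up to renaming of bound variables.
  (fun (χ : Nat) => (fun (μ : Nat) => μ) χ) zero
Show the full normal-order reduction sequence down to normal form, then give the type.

normal-order reduction:
  (fun (χ : Nat) => (fun (μ : Nat) => μ) χ) zero
  ~> (fun (χ : Nat) => χ) zero
  ~> zero
inferred type:
  Nat


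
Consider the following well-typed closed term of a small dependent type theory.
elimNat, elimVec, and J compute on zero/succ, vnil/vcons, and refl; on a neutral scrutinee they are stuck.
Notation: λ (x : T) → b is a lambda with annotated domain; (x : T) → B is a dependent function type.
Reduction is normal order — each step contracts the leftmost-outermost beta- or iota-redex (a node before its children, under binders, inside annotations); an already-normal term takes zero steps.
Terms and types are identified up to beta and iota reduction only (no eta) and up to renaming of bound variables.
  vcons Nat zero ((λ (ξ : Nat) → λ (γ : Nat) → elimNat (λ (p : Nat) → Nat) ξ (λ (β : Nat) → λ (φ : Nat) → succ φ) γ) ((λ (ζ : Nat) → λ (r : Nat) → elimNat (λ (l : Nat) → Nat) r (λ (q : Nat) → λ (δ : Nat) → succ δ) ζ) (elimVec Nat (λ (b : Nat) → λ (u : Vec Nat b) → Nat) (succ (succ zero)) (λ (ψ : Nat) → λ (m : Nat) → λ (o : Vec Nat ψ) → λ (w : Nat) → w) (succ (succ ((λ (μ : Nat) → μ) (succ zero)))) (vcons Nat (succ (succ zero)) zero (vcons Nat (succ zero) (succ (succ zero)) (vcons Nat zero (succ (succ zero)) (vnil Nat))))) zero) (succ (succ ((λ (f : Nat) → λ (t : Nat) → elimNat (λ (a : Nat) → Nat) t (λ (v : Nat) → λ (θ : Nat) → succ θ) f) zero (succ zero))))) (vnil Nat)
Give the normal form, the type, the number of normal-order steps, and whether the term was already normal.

resulting normal form:
  vcons Nat zero (succ (succ (succ (succ (succ zero))))) (vnil Nat)
the term's type:
  Vec Nat (succ zero)
reduction steps (normal order): 40
term was already normal: no
first redex: a beta-redex


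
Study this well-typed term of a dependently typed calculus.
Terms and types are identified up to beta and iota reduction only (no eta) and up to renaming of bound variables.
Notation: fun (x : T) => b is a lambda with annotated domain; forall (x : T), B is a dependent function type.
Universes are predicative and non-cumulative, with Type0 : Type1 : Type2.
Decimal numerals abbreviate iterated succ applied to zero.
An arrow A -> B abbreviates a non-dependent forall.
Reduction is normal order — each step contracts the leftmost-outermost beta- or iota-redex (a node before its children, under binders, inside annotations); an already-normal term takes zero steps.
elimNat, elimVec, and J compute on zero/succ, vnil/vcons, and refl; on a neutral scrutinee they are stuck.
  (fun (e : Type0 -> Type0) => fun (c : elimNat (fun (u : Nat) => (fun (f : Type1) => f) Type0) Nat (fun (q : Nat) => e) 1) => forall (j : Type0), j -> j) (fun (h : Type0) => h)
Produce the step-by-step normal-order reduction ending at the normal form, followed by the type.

normal-order reduction sequence:
  (fun (e : Type0 -> Type0) => fun (c : elimNat (fun (u : Nat) => (fun (f : Type1) => f) Type0) Nat (fun (q : Nat) => e) 1) => forall (j : Type0), j -> j) (fun (h : Type0) => h)
  ~> fun (e : elimNat (fun (c : Nat) => (fun (u : Type1) => u) Type0) Nat (fun (f : Nat) => fun (q : Type0) => q) 1) => forall (j : Type0), j -> j
  ~> fun (e : (fun (c : Nat) => fun (u : Type0) => u) 0 (elimNat (fun (f : Nat) => (fun (q : Type1) => q) Type0) Nat (fun (j : Nat) => fun (h : Type0) => h) 0)) => forall (t : Type0), t -> t
  ~> fun (e : (fun (c : Type0) => c) (elimNat (fun (u : Nat) => (fun (f : Type1) => f) Type0) Nat (fun (q : Nat) => fun (j : Type0) => j) 0)) => forall (h : Type0), h -> h
  ~> fun (e : elimNat (fun (c : Nat) => (fun (u : Type1) => u) Type0) Nat (fun (f : Nat) => fun (q : Type0) => q) 0) => forall (j : Type0), j -> j
  ~> fun (e : Nat) => forall (c : Type0), c -> c
inferred type:
  Nat -> Type1


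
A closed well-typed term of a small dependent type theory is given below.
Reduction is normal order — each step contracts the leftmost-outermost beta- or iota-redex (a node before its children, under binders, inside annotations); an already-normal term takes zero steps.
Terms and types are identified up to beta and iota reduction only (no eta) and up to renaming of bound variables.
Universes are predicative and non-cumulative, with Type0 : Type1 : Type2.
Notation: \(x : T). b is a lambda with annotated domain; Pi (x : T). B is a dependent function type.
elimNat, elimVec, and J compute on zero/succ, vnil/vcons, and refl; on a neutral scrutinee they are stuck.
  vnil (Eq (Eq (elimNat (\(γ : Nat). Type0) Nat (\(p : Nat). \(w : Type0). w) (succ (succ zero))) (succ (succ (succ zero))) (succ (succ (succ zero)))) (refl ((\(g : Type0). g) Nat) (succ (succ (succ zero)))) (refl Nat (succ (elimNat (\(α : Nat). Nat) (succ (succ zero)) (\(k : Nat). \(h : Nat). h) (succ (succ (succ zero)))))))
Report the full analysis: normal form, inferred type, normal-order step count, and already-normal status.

reduced normal form:
  vnil (Eq (Eq Nat (succ (succ (succ zero))) (succ (succ (succ zero)))) (refl Nat (succ (succ (succ zero)))) (refl Nat (succ (succ (succ zero)))))
the term's type:
  Vec (Eq (Eq Nat (succ (succ (succ zero))) (succ (succ (succ zero)))) (refl Nat (succ (succ (succ zero)))) (refl Nat (succ (succ (succ zero))))) zero
normal-order step count: 18
started in normal form: no
first redex: an elimNat iota-redex


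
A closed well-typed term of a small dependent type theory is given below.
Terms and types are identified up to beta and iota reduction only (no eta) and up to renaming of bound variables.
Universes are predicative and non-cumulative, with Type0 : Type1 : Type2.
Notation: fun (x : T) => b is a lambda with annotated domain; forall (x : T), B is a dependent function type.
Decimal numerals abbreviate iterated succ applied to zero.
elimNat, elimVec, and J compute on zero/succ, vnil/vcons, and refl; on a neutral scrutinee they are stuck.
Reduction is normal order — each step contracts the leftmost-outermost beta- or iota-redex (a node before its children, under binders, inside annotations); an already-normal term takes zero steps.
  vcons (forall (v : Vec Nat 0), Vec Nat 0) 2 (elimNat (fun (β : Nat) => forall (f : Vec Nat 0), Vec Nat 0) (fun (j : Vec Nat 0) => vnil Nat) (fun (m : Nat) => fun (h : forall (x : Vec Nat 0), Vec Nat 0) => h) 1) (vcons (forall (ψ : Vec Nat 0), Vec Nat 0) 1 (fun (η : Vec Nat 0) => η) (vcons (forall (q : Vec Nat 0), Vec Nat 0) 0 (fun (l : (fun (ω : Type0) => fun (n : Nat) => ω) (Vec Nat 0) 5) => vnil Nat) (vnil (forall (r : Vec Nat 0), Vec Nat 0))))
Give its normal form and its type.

resulting normal form:
  vcons (forall (v : Vec Nat 0), Vec Nat 0) 2 (fun (β : Vec Nat 0) => vnil Nat) (vcons (forall (f : Vec Nat 0), Vec Nat 0) 1 (fun (j : Vec Nat 0) => j) (vcons (forall (m : Vec Nat 0), Vec Nat 0) 0 (fun (h : Vec Nat 0) => vnil Nat) (vnil (forall (x : Vec Nat 0), Vec Nat 0))))
inferred type:
  Vec (forall (v : Vec Nat 0), Vec Nat 0) 3
observation: 6 normal-order steps separate the term from its normal form.


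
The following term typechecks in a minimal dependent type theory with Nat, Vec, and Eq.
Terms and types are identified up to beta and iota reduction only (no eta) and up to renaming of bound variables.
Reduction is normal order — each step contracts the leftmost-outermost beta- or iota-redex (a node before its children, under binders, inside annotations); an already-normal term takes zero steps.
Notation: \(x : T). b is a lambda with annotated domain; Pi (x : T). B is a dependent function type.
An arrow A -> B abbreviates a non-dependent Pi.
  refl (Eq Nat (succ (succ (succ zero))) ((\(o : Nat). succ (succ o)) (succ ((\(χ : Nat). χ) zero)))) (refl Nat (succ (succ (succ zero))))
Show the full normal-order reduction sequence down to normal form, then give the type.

reduction (normal order):
  refl (Eq Nat (succ (succ (succ zero))) ((\(o : Nat). succ (succ o)) (succ ((\(χ : Nat). χ) zero)))) (refl Nat (succ (succ (succ zero))))
  ~> refl (Eq Nat (succ (succ (succ zero))) (succ (succ (succ ((\(o : Nat). o) zero))))) (refl Nat (succ (succ (succ zero))))
  ~> refl (Eq Nat (succ (succ (succ zero))) (succ (succ (succ zero)))) (refl Nat (succ (succ (succ zero))))
inferred type:
  Eq (Eq Nat (succ (succ (succ zero))) (succ (succ (succ zero)))) (refl Nat (succ (succ (succ zero)))) (refl Nat (succ (succ (succ zero))))


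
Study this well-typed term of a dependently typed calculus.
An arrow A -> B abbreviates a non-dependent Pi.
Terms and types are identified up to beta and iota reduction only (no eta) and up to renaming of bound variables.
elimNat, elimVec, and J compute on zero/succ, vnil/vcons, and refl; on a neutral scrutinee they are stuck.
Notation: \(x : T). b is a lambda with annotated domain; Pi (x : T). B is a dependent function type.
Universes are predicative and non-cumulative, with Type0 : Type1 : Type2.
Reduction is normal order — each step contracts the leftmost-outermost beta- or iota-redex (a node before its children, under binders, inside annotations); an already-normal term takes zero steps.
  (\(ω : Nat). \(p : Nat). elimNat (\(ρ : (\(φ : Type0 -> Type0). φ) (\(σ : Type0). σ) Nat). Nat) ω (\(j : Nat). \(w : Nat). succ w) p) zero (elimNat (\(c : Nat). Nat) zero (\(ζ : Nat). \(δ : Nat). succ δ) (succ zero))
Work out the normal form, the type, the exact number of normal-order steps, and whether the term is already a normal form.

reduced normal form:
  succ zero
the term's type:
  Nat
reduction steps (normal order): 12
term was already normal: no
first contracted redex: a beta-redex


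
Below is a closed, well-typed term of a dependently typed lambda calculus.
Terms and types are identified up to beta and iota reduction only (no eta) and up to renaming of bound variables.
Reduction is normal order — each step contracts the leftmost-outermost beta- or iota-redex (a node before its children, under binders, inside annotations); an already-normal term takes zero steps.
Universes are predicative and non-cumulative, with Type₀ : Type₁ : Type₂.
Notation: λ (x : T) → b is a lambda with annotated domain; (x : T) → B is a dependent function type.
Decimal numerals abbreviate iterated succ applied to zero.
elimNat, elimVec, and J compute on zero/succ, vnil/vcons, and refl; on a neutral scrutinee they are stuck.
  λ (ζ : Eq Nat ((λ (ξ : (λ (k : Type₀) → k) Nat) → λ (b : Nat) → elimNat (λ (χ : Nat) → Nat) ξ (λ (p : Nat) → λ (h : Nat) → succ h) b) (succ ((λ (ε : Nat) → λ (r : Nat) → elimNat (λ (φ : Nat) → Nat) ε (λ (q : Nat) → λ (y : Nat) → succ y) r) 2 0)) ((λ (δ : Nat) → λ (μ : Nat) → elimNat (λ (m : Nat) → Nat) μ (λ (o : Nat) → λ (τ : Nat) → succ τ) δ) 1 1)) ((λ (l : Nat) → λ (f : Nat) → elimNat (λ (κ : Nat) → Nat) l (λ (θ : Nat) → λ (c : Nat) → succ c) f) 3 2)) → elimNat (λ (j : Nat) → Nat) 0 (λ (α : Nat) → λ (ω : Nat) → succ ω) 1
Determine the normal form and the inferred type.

normal form:
  λ (ζ : Eq Nat 5 5) → 1
type:
  (ζ : Eq Nat 5 5) → Nat
observation: reduction starts at a beta-redex, and 31 normal-order steps reach the normal form.


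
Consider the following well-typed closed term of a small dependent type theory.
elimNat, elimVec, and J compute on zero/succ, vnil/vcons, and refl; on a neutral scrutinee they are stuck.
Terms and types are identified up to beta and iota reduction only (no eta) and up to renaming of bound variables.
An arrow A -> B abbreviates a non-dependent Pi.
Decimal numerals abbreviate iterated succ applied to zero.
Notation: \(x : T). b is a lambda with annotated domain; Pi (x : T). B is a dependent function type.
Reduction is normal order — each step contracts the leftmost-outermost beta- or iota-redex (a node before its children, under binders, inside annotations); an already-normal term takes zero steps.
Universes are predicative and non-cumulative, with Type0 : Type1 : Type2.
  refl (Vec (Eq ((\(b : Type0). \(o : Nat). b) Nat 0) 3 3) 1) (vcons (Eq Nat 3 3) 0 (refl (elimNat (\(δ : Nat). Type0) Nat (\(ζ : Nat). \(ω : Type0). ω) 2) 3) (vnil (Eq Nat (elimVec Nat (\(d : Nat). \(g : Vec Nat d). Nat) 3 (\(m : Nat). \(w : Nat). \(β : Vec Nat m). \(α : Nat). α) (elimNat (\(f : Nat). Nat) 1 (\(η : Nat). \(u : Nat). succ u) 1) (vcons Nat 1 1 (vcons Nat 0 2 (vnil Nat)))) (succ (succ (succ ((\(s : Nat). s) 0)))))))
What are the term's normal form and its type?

normal form:
  refl (Vec (Eq Nat 3 3) 1) (vcons (Eq Nat 3 3) 0 (refl Nat 3) (vnil (Eq Nat 3 3)))
type:
  Eq (Vec (Eq Nat 3 3) 1) (vcons (Eq Nat 3 3) 0 (refl Nat 3) (vnil (Eq Nat 3 3))) (vcons (Eq Nat 3 3) 0 (refl Nat 3) (vnil (Eq Nat 3 3)))
observation: contracting a beta-redex first, the term normalizes in 21 steps.


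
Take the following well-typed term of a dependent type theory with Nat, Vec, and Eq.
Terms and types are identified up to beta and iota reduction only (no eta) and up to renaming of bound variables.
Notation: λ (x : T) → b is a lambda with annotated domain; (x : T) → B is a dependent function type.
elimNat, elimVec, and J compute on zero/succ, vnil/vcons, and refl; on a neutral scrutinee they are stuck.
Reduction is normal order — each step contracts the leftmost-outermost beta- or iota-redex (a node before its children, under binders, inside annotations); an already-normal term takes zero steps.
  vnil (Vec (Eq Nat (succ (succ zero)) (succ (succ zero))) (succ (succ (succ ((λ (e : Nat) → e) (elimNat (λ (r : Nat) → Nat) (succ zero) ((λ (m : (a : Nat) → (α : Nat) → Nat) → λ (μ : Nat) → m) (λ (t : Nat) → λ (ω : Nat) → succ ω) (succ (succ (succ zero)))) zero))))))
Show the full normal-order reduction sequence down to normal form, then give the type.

normal-order reduction:
  vnil (Vec (Eq Nat (succ (succ zero)) (succ (succ zero))) (succ (succ (succ ((λ (e : Nat) → e) (elimNat (λ (r : Nat) → Nat) (succ zero) ((λ (m : (a : Nat) → (α : Nat) → Nat) → λ (μ : Nat) → m) (λ (t : Nat) → λ (ω : Nat) → succ ω) (succ (succ (succ zero)))) zero))))))
  ~> vnil (Vec (Eq Nat (succ (succ zero)) (succ (succ zero))) (succ (succ (succ (elimNat (λ (e : Nat) → Nat) (succ zero) ((λ (r : (m : Nat) → (a : Nat) → Nat) → λ (α : Nat) → r) (λ (μ : Nat) → λ (t : Nat) → succ t) (succ (succ (succ zero)))) zero)))))
  ~> vnil (Vec (Eq Nat (succ (succ zero)) (succ (succ zero))) (succ (succ (succ (succ zero)))))
type:
  Vec (Vec (Eq Nat (succ (succ zero)) (succ (succ zero))) (succ (succ (succ (succ zero))))) zero


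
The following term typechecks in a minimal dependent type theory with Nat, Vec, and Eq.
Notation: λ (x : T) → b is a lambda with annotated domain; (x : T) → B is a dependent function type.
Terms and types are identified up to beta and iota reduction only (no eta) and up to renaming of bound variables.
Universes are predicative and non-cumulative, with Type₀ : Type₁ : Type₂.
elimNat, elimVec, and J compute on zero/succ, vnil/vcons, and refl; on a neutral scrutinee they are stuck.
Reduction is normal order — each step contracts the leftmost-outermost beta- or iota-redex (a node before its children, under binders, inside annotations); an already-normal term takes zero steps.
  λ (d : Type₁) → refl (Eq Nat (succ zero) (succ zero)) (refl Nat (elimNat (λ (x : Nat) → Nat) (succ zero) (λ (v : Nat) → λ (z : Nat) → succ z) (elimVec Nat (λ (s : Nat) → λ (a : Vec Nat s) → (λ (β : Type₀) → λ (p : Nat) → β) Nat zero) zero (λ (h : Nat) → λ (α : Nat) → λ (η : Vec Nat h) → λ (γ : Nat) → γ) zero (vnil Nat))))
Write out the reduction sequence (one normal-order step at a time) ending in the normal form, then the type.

normal-order reduction sequence:
  λ (d : Type₁) → refl (Eq Nat (succ zero) (succ zero)) (refl Nat (elimNat (λ (x : Nat) → Nat) (succ zero) (λ (v : Nat) → λ (z : Nat) → succ z) (elimVec Nat (λ (s : Nat) → λ (a : Vec Nat s) → (λ (β : Type₀) → λ (p : Nat) → β) Nat zero) zero (λ (h : Nat) → λ (α : Nat) → λ (η : Vec Nat h) → λ (γ : Nat) → γ) zero (vnil Nat))))
  ~> λ (d : Type₁) → refl (Eq Nat (succ zero) (succ zero)) (refl Nat (elimNat (λ (x : Nat) → Nat) (succ zero) (λ (v : Nat) → λ (z : Nat) → succ z) zero))
  ~> λ (d : Type₁) → refl (Eq Nat (succ zero) (succ zero)) (refl Nat (succ zero))
the term's type:
  (d : Type₁) → Eq (Eq Nat (succ zero) (succ zero)) (refl Nat (succ zero)) (refl Nat (succ zero))


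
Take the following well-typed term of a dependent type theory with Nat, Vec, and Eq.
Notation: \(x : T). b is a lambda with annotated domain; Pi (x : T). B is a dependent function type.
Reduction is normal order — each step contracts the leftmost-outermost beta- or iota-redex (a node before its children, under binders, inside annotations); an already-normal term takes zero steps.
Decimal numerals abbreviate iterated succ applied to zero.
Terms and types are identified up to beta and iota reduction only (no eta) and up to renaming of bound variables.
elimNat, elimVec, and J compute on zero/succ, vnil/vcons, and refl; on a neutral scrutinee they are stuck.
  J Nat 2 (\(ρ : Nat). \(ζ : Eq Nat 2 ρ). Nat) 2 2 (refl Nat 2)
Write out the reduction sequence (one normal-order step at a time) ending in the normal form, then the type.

reduction (normal order):
  J Nat 2 (\(ρ : Nat). \(ζ : Eq Nat 2 ρ). Nat) 2 2 (refl Nat 2)
  ~> 2
inferred type:
  Nat


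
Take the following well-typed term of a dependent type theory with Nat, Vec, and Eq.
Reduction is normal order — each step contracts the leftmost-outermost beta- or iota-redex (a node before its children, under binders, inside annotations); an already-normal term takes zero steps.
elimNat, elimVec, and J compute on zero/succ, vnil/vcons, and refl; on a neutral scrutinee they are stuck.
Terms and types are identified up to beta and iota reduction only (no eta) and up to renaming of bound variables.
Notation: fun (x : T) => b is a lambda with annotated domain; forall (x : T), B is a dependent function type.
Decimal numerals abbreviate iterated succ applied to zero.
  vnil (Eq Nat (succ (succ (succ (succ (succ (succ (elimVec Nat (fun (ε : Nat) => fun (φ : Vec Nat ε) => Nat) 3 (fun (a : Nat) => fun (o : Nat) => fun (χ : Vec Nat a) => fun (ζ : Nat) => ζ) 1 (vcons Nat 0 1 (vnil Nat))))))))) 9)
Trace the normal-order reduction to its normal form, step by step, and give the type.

normal-order reduction sequence:
  vnil (Eq Nat (succ (succ (succ (succ (succ (succ (elimVec Nat (fun (ε : Nat) => fun (φ : Vec Nat ε) => Nat) 3 (fun (a : Nat) => fun (o : Nat) => fun (χ : Vec Nat a) => fun (ζ : Nat) => ζ) 1 (vcons Nat 0 1 (vnil Nat))))))))) 9)
  ~> vnil (Eq Nat (succ (succ (succ (succ (succ (succ ((fun (ε : Nat) => fun (φ : Nat) => fun (a : Vec Nat ε) => fun (o : Nat) => o) 0 1 (vnil Nat) (elimVec Nat (fun (χ : Nat) => fun (ζ : Vec Nat χ) => Nat) 3 (fun (ρ : Nat) => fun (α : Nat) => fun (i : Vec Nat ρ) => fun (m : Nat) => m) 0 (vnil Nat))))))))) 9)
  ~> vnil (Eq Nat (succ (succ (succ (succ (succ (succ ((fun (ε : Nat) => fun (φ : Vec Nat 0) => fun (a : Nat) => a) 1 (vnil Nat) (elimVec Nat (fun (o : Nat) => fun (χ : Vec Nat o) => Nat) 3 (fun (ζ : Nat) => fun (ρ : Nat) => fun (α : Vec Nat ζ) => fun (i : Nat) => i) 0 (vnil Nat))))))))) 9)
  ~> vnil (Eq Nat (succ (succ (succ (succ (succ (succ ((fun (ε : Vec Nat 0) => fun (φ : Nat) => φ) (vnil Nat) (elimVec Nat (fun (a : Nat) => fun (o : Vec Nat a) => Nat) 3 (fun (χ : Nat) => fun (ζ : Nat) => fun (ρ : Vec Nat χ) => fun (α : Nat) => α) 0 (vnil Nat))))))))) 9)
  ~> vnil (Eq Nat (succ (succ (succ (succ (succ (succ ((fun (ε : Nat) => ε) (elimVec Nat (fun (φ : Nat) => fun (a : Vec Nat φ) => Nat) 3 (fun (o : Nat) => fun (χ : Nat) => fun (ζ : Vec Nat o) => fun (ρ : Nat) => ρ) 0 (vnil Nat))))))))) 9)
  ~> vnil (Eq Nat (succ (succ (succ (succ (succ (succ (elimVec Nat (fun (ε : Nat) => fun (φ : Vec Nat ε) => Nat) 3 (fun (a : Nat) => fun (o : Nat) => fun (χ : Vec Nat a) => fun (ζ : Nat) => ζ) 0 (vnil Nat)))))))) 9)
  ~> vnil (Eq Nat 9 9)
the term's type:
  Vec (Eq Nat 9 9) 0


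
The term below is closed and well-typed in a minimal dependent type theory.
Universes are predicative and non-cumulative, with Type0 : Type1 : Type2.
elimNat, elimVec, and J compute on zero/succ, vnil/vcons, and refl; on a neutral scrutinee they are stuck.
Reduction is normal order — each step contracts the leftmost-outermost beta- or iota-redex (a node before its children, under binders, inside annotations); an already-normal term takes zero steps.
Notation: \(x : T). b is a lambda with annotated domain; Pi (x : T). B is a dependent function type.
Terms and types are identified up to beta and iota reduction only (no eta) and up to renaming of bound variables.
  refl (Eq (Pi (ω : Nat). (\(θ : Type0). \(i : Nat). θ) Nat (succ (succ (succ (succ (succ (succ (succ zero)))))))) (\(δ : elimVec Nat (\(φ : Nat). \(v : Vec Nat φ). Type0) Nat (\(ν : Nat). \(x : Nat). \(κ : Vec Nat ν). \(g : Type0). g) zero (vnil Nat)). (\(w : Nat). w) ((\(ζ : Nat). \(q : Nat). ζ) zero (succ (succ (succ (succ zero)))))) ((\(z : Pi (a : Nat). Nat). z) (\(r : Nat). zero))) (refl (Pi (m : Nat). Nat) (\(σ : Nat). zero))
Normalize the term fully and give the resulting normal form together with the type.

resulting normal form:
  refl (Eq (Pi (ω : Nat). Nat) (\(θ : Nat). zero) (\(i : Nat). zero)) (refl (Pi (δ : Nat). Nat) (\(φ : Nat). zero))
type:
  Eq (Eq (Pi (ω : Nat). Nat) (\(θ : Nat). zero) (\(i : Nat). zero)) (refl (Pi (δ : Nat). Nat) (\(φ : Nat). zero)) (refl (Pi (v : Nat). Nat) (\(ν : Nat). zero))


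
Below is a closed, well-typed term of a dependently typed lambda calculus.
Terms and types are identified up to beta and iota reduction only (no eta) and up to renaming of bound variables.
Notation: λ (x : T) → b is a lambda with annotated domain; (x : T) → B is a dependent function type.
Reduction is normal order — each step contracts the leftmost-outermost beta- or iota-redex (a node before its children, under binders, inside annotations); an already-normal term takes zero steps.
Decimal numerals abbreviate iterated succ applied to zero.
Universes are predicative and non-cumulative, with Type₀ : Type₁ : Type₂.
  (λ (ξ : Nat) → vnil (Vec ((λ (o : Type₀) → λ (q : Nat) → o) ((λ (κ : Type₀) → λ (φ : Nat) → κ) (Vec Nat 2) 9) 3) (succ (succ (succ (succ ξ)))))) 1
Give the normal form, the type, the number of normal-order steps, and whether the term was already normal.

normal form:
  vnil (Vec (Vec Nat 2) 5)
the term's type:
  Vec (Vec (Vec Nat 2) 5) 0
reduction steps (normal order): 5
term was already normal: no
first redex: a beta-redex


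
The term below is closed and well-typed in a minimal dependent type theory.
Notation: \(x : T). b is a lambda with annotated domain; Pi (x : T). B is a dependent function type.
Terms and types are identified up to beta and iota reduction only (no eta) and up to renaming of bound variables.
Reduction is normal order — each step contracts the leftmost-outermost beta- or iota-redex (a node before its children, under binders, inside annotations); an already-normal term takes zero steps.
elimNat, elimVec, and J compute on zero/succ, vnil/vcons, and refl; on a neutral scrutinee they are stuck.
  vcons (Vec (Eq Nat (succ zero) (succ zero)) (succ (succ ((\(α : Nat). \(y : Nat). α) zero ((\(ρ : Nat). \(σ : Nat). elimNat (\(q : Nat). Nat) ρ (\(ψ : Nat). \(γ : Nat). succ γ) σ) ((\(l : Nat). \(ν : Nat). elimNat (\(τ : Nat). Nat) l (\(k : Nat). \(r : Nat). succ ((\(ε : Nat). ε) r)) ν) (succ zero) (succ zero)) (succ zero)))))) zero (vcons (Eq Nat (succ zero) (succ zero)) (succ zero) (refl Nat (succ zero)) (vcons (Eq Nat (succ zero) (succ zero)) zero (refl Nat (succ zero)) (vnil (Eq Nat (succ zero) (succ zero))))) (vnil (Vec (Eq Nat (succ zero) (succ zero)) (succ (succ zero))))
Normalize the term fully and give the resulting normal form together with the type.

resulting normal form:
  vcons (Vec (Eq Nat (succ zero) (succ zero)) (succ (succ zero))) zero (vcons (Eq Nat (succ zero) (succ zero)) (succ zero) (refl Nat (succ zero)) (vcons (Eq Nat (succ zero) (succ zero)) zero (refl Nat (succ zero)) (vnil (Eq Nat (succ zero) (succ zero))))) (vnil (Vec (Eq Nat (succ zero) (succ zero)) (succ (succ zero))))
the term's type:
  Vec (Vec (Eq Nat (succ zero) (succ zero)) (succ (succ zero))) (succ zero)


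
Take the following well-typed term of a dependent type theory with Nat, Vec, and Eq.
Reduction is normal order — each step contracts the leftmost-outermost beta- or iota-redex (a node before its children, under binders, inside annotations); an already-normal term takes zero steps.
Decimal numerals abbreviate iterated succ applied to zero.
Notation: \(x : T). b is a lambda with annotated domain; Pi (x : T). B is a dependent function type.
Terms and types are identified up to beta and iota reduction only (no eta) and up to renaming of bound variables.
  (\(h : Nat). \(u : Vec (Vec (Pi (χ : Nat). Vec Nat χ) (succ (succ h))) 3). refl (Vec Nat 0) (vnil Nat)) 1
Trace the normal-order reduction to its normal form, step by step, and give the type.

normal-order reduction sequence:
  (\(h : Nat). \(u : Vec (Vec (Pi (χ : Nat). Vec Nat χ) (succ (succ h))) 3). refl (Vec Nat 0) (vnil Nat)) 1
  ~> \(h : Vec (Vec (Pi (u : Nat). Vec Nat u) 3) 3). refl (Vec Nat 0) (vnil Nat)
the term's type:
  Pi (h : Vec (Vec (Pi (u : Nat). Vec Nat u) 3) 3). Eq (Vec Nat 0) (vnil Nat) (vnil Nat)


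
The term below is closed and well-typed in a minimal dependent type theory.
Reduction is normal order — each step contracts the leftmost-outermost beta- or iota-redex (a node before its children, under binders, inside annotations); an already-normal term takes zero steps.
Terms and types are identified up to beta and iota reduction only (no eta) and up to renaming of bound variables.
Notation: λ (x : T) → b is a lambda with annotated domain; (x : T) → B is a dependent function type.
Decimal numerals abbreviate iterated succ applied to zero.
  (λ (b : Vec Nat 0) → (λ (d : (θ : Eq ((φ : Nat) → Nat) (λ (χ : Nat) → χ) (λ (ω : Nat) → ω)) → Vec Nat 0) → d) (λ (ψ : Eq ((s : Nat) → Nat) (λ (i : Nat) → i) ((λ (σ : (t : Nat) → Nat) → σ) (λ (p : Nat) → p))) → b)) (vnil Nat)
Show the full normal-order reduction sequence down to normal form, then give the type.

reduction (normal order):
  (λ (b : Vec Nat 0) → (λ (d : (θ : Eq ((φ : Nat) → Nat) (λ (χ : Nat) → χ) (λ (ω : Nat) → ω)) → Vec Nat 0) → d) (λ (ψ : Eq ((s : Nat) → Nat) (λ (i : Nat) → i) ((λ (σ : (t : Nat) → Nat) → σ) (λ (p : Nat) → p))) → b)) (vnil Nat)
  ~> (λ (b : (d : Eq ((θ : Nat) → Nat) (λ (φ : Nat) → φ) (λ (χ : Nat) → χ)) → Vec Nat 0) → b) (λ (ω : Eq ((ψ : Nat) → Nat) (λ (s : Nat) → s) ((λ (i : (σ : Nat) → Nat) → i) (λ (t : Nat) → t))) → vnil Nat)
  ~> λ (b : Eq ((d : Nat) → Nat) (λ (θ : Nat) → θ) ((λ (φ : (χ : Nat) → Nat) → φ) (λ (ω : Nat) → ω))) → vnil Nat
  ~> λ (b : Eq ((d : Nat) → Nat) (λ (θ : Nat) → θ) (λ (φ : Nat) → φ)) → vnil Nat
the term's type:
  (b : Eq ((d : Nat) → Nat) (λ (θ : Nat) → θ) (λ (φ : Nat) → φ)) → Vec Nat 0


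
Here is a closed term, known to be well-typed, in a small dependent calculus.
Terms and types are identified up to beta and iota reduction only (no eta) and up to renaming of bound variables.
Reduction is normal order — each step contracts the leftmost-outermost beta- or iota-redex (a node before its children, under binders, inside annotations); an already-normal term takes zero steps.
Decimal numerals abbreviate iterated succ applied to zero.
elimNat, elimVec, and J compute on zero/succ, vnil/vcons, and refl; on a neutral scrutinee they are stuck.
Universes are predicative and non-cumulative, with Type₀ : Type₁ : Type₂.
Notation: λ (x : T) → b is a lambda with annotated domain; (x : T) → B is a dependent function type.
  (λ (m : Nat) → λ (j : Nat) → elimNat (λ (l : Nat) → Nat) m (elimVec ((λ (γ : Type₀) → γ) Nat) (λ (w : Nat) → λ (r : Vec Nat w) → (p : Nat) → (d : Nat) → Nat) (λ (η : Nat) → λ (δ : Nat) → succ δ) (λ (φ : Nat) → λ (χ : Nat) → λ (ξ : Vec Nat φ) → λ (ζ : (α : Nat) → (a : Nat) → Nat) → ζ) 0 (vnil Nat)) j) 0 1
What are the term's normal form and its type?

resulting normal form:
  1
type:
  Nat


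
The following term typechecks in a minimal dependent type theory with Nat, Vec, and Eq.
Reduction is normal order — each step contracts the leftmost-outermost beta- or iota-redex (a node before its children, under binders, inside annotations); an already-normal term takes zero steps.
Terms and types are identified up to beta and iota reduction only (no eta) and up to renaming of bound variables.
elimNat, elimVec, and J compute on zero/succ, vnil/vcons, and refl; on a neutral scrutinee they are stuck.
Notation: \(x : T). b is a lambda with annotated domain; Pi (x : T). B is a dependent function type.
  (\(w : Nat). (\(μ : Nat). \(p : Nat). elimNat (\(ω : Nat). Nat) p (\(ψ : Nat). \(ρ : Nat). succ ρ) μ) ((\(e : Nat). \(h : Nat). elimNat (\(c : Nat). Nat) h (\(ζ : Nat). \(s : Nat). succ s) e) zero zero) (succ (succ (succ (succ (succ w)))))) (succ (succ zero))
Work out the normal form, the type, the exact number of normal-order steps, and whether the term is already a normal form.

normal form:
  succ (succ (succ (succ (succ (succ (succ zero))))))
inferred type:
  Nat
steps to reach normal form (normal order): 7
term was already normal: no
first redex: a beta-redex


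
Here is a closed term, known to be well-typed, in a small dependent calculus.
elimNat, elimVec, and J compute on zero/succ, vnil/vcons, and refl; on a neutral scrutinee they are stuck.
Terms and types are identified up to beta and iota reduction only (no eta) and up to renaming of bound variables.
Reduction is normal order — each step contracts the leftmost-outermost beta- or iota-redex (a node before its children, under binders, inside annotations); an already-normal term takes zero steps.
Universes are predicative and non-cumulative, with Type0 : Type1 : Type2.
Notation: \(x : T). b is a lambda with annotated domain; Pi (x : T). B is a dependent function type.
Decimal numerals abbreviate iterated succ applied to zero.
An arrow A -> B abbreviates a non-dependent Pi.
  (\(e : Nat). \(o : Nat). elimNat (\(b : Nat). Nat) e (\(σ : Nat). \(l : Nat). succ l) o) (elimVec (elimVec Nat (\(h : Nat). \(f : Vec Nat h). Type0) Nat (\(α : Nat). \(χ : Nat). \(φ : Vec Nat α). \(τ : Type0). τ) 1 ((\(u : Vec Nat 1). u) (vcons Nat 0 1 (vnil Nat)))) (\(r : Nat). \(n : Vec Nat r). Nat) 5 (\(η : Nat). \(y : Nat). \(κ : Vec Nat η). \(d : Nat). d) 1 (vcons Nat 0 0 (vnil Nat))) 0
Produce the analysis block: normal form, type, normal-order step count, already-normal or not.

resulting normal form:
  5
the term's type:
  Nat
reduction steps (normal order): 9
term was already normal: no
first redex: a beta-redex


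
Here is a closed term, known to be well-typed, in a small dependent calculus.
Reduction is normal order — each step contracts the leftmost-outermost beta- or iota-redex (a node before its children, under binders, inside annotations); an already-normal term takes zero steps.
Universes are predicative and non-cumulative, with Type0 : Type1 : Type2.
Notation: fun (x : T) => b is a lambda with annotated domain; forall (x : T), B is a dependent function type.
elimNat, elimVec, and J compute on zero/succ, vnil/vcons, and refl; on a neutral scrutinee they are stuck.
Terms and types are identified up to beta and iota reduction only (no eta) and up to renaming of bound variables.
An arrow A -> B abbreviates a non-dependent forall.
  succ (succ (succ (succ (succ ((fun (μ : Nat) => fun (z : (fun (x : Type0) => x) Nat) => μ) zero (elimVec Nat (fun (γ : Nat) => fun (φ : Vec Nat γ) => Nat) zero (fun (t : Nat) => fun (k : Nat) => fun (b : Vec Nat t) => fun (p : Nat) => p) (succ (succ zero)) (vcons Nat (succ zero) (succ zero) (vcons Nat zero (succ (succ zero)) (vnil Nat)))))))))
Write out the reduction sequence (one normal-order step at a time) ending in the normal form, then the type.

normal-order reduction sequence:
  succ (succ (succ (succ (succ ((fun (μ : Nat) => fun (z : (fun (x : Type0) => x) Nat) => μ) zero (elimVec Nat (fun (γ : Nat) => fun (φ : Vec Nat γ) => Nat) zero (fun (t : Nat) => fun (k : Nat) => fun (b : Vec Nat t) => fun (p : Nat) => p) (succ (succ zero)) (vcons Nat (succ zero) (succ zero) (vcons Nat zero (succ (succ zero)) (vnil Nat)))))))))
  ~> succ (succ (succ (succ (succ ((fun (μ : (fun (z : Type0) => z) Nat) => zero) (elimVec Nat (fun (x : Nat) => fun (γ : Vec Nat x) => Nat) zero (fun (φ : Nat) => fun (t : Nat) => fun (k : Vec Nat φ) => fun (b : Nat) => b) (succ (succ zero)) (vcons Nat (succ zero) (succ zero) (vcons Nat zero (succ (succ zero)) (vnil Nat)))))))))
  ~> succ (succ (succ (succ (succ zero))))
the term's type:
  Nat


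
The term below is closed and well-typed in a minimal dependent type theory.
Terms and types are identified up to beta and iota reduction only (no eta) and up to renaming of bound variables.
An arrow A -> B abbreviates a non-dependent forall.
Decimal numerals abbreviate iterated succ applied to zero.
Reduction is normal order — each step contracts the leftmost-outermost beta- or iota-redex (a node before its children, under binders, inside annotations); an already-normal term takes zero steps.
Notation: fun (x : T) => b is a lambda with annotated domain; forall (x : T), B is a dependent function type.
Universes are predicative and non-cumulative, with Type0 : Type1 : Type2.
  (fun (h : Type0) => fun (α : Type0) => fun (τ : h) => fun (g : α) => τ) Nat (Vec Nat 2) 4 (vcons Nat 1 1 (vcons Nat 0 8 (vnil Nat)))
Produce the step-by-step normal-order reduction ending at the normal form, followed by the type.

normal-order reduction:
  (fun (h : Type0) => fun (α : Type0) => fun (τ : h) => fun (g : α) => τ) Nat (Vec Nat 2) 4 (vcons Nat 1 1 (vcons Nat 0 8 (vnil Nat)))
  ~> (fun (h : Type0) => fun (α : Nat) => fun (τ : h) => α) (Vec Nat 2) 4 (vcons Nat 1 1 (vcons Nat 0 8 (vnil Nat)))
  ~> (fun (h : Nat) => fun (α : Vec Nat 2) => h) 4 (vcons Nat 1 1 (vcons Nat 0 8 (vnil Nat)))
  ~> (fun (h : Vec Nat 2) => 4) (vcons Nat 1 1 (vcons Nat 0 8 (vnil Nat)))
  ~> 4
the term's type:
  Nat
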